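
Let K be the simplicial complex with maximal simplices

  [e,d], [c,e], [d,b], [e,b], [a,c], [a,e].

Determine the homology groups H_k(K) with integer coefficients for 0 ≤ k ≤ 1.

Take the total order a < b < c < d < e on the vertex set. Then K (dimension 1) consists of the simplices:

  0-simplices (5): a, b, c, d, e
  1-simplices (6): ac, ae, bd, be, ce, de

so the chain groups are C_0 ≅ Z^5, C_1 ≅ Z^6.

Boundary ∂_1: C_1 → C_0 maps an edge to its endpoints' difference, ∂[p,q] = q − p. For instance
  ∂ce = e − c.
This gives a 5×6 integer matrix of rank 4; reducing to Smith normal form yields diagonal entries (1,1,1,1).

Now H_k = ker ∂_k / im ∂_{k+1}, so:

  H_0: rank C_0 − rank ∂_1 = 5 − 4 = 1, and the invariant factors of ∂_1 are all 1, so H_0 = Z.
  H_1: rank ker ∂_1 − rank ∂_2 = (6 − 4) − 0 = 2, and there is no ∂_2, so H_1 = Z^2.

As a check, the Euler characteristic is 5 − 6 = -1, which agrees with 1 − 2 = -1.

H_0 ≅ Z,  H_1 ≅ Z^2.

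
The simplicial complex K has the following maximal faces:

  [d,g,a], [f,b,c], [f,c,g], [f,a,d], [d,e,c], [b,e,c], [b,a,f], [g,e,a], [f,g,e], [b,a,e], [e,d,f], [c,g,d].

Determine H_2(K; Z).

H_2 ≅ 0.

Take the total order a < b < c < d < e < f < g on the vertex set. Then K (dimension 2) consists of the simplices:

  0-simplices (7): a, b, c, d, e, f, g
  1-simplices (18): ab, ad, ae, af, ag, bc, be, bf, cd, ce, cf, cg, de, df, dg, ef, eg, fg
  2-simplices (12): abe, abf, adf, adg, aeg, bce, bcf, cde, cdg, cfg, def, efg

so the chain groups are C_0 ≅ Z^7, C_1 ≅ Z^18, C_2 ≅ Z^12.

Boundary ∂_1: C_1 → C_0 is given by ∂[p,q] = [q] − [p].
The 7×18 boundary matrix has rank 6 and Smith normal form diag(1,1,1,1,1,1).

The boundary map ∂_2: C_2 → C_1 maps a triangle to the signed sum of its edges. For instance
  ∂bcf = cf − bf + bc,
  ∂adf = df − af + ad.
The resulting 18×12 matrix has rank 12, and its Smith normal form has invariant factors (1,1,1,1,1,1,1,1,1,1,1,2).

From H_k ≅ ker(∂_k) / im(∂_{k+1}) we obtain:

  H_2: rank ker ∂_2 − rank ∂_3 = (12 − 12) − 0 = 0, and there is no ∂_3, so H_2 ≅ 0.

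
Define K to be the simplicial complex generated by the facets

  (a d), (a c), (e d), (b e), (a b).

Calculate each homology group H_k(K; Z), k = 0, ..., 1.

Order the vertices as a < b < c < d < e. Listing each simplex with vertices in this order, K has dimension 1 with simplices:

  0-simplices (5): a, b, c, d, e
  1-simplices (5): ab, ac, ad, be, de

so the chain groups are C_0 ≅ Z^5, C_1 ≅ Z^5.

Boundary ∂_1: C_1 → C_0 sends each edge [p,q] (with p < q) to q − p.
This gives a 5×5 integer matrix of rank 4; reducing to Smith normal form yields diagonal entries (1,1,1,1).

From H_k ≅ ker(∂_k) / im(∂_{k+1}) we obtain:

  H_0: rank C_0 − rank ∂_1 = 5 − 4 = 1, and the invariant factors of ∂_1 are all 1, so H_0 ≅ Z.
  H_1: rank ker ∂_1 − rank ∂_2 = (5 − 4) − 0 = 1, and there is no ∂_2, so H_1 ≅ Z.

As a check, the Euler characteristic is 5 − 5 = 0, which agrees with 1 − 1 = 0.

H_0 = Z,  H_1 = Z.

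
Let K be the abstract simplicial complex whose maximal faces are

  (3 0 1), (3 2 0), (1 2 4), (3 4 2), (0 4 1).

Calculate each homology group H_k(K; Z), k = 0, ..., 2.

H_0 ≅ Z,  H_1 ≅ Z,  H_2 = 0.

We work with the vertex ordering 0 < 1 < 2 < 3 < 4. The simplices of K, each written with vertices in increasing order, are:

  0-simplices (5): [0], [1], [2], [3], [4]
  1-simplices (10): [0,1], [0,2], [0,3], [0,4], [1,2], [1,3], [1,4], [2,3], [2,4], [3,4]
  2-simplices (5): [0,1,3], [0,1,4], [0,2,3], [1,2,4], [2,3,4]

giving chain groups C_0 ≅ Z^5, C_1 ≅ Z^10, C_2 ≅ Z^5.

Boundary ∂_1: C_1 → C_0 maps an edge to its endpoints' difference, ∂[p,q] = q − p. For instance
  ∂[1,4] = [4] − [1].
The resulting 5×10 matrix has rank 4, and its Smith normal form has invariant factors (1,1,1,1).

Boundary ∂_2: C_2 → C_1 acts by ∂[p,q,r] = [q,r] − [p,r] + [p,q]. For instance
  ∂[0,1,3] = [1,3] − [0,3] + [0,1],
  ∂[0,2,3] = [2,3] − [0,3] + [0,2].
The 10×5 boundary matrix has rank 5 and Smith normal form diag(1,1,1,1,1).

From H_k ≅ ker(∂_k) / im(∂_{k+1}) we obtain:

  H_0: rank C_0 − rank ∂_1 = 5 − 4 = 1, and the invariant factors of ∂_1 are all 1, so H_0 ≅ Z.
  H_1: rank ker ∂_1 − rank ∂_2 = (10 − 4) − 5 = 1, and the invariant factors of ∂_2 are all 1, so H_1 ≅ Z.
  H_2: rank ker ∂_2 − rank ∂_3 = (5 − 5) − 0 = 0, and there is no ∂_3, so H_2 ≅ 0.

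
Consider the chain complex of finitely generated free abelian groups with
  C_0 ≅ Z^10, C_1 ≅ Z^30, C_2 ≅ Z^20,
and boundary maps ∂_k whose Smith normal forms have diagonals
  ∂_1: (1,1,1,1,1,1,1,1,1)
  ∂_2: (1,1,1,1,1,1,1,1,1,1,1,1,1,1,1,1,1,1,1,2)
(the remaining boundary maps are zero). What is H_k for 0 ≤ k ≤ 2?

H_0 = Z,  H_1 = Z ⊕ Z/2Z,  H_2 = 0.

H_0: b_0 = 10 − 0 − 9 = 1; torsion from ∂_1 factors > 1: none. So H_0 = Z.
H_1: b_1 = 30 − 9 − 20 = 1; torsion from ∂_2 factors > 1: [2]. So H_1 = Z ⊕ Z/2Z.
H_2: b_2 = 20 − 20 − 0 = 0; torsion from ∂_3 factors > 1: none. So H_2 = 0.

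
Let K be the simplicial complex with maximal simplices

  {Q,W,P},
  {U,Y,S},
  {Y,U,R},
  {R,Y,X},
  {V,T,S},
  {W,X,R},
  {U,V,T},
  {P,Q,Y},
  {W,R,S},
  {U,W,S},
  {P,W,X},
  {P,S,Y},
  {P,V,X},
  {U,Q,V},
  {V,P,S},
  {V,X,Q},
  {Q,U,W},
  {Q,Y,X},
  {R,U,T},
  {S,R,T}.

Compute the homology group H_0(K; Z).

We work with the vertex ordering P < Q < R < S < T < U < V < W < X < Y. The simplices of K, each written with vertices in increasing order, are:

  0-simplices (10): P, Q, R, S, T, U, V, W, X, Y
  1-simplices (30): PQ, PS, PV, PW, PX, PY, QU, QV, QW, QX, QY, RS, RT, RU, RW, RX, RY, ST, SU, SV, SW, SY, TU, TV, UV, UW, UY, VX, WX, XY
  2-simplices (20): PQW, PQY, PSV, PSY, PVX, PWX, QUV, QUW, QVX, QXY, RST, RSW, RTU, RUY, RWX, RXY, STV, SUW, SUY, TUV

Hence C_0 ≅ Z^10, C_1 ≅ Z^30, C_2 ≅ Z^20.

The boundary map ∂_1: C_1 → C_0 sends each edge [p,q] (with p < q) to q − p.
The resulting 10×30 matrix has rank 9, and its Smith normal form has invariant factors (1,1,1,1,1,1,1,1,1).

Boundary ∂_2: C_2 → C_1 maps a triangle to the signed sum of its edges. For instance
  ∂PQW = QW − PW + PQ,
  ∂SUW = UW − SW + SU.
The 30×20 boundary matrix has rank 20 and Smith normal form diag(1,1,1,1,1,1,1,1,1,1,1,1,1,1,1,1,1,1,1,2).

From H_k ≅ ker(∂_k) / im(∂_{k+1}) we obtain:

  H_0: rank C_0 − rank ∂_1 = 10 − 9 = 1, and the invariant factors of ∂_1 are all 1, so H_0 = Z.

(K is a triangulation of the Klein bottle.)

H_0 = Z.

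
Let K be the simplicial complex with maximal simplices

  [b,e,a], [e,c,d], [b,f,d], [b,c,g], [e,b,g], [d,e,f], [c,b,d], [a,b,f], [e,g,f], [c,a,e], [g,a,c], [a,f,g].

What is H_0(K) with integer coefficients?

Order the vertices as a < b < c < d < e < f < g. Listing each simplex with vertices in this order, K has dimension 2 with simplices:

  0-simplices (7): a, b, c, d, e, f, g
  1-simplices (18): ab, ac, ae, af, ag, bc, bd, be, bf, bg, cd, ce, cg, de, df, ef, eg, fg
  2-simplices (12): abe, abf, ace, acg, afg, bcd, bcg, bdf, beg, cde, def, efg

giving chain groups C_0 ≅ Z^7, C_1 ≅ Z^18, C_2 ≅ Z^12.

The boundary map ∂_1: C_1 → C_0 maps an edge to its endpoints' difference, ∂[p,q] = q − p. For instance
  ∂ab = b − a.
As a 7×18 matrix over Z this has rank 6, with invariant factors (1,1,1,1,1,1).

The boundary map ∂_2: C_2 → C_1 sends each 2-simplex [p,q,r] to [q,r] − [p,r] + [p,q]. For instance
  ∂abf = bf − af + ab,
  ∂efg = fg − eg + ef.
As a 18×12 matrix over Z this has rank 12, with invariant factors (1,1,1,1,1,1,1,1,1,1,1,2).

Computing H_k = (kernel of ∂_k) / (image of ∂_{k+1}):

  H_0: rank C_0 − rank ∂_1 = 7 − 6 = 1, and the invariant factors of ∂_1 are all 1, so H_0 = Z.

H_0 ≅ Z.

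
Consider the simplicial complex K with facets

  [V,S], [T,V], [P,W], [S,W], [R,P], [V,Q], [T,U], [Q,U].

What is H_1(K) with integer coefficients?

H_1 = Z.

Take the total order P < Q < R < S < T < U < V < W on the vertex set. Then K (dimension 1) consists of the simplices:

  0-simplices (8): P, Q, R, S, T, U, V, W
  1-simplices (8): PR, PW, QU, QV, SV, SW, TU, TV

giving chain groups C_0 ≅ Z^8, C_1 ≅ Z^8.

The boundary map ∂_1: C_1 → C_0 sends each edge [p,q] (with p < q) to q − p.
This gives a 8×8 integer matrix of rank 7; reducing to Smith normal form yields diagonal entries (1,1,1,1,1,1,1).

Computing H_k = (kernel of ∂_k) / (image of ∂_{k+1}):

  H_1: rank ker ∂_1 − rank ∂_2 = (8 − 7) − 0 = 1, and there is no ∂_2, so H_1 = Z.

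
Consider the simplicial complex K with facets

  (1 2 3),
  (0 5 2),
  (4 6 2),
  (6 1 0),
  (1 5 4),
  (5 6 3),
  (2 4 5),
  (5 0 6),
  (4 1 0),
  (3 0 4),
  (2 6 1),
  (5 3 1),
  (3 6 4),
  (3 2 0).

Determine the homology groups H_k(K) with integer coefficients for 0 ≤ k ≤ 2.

Take the total order 0 < 1 < 2 < 3 < 4 < 5 < 6 on the vertex set. Then K (dimension 2) consists of the simplices:

  0-simplices (7): [0], [1], [2], [3], [4], [5], [6]
  1-simplices (21): [0,1], [0,2], [0,3], [0,4], [0,5], [0,6], [1,2], [1,3], [1,4], [1,5], [1,6], [2,3], [2,4], [2,5], [2,6], [3,4], [3,5], [3,6], [4,5], [4,6], [5,6]
  2-simplices (14): [0,1,4], [0,1,6], [0,2,3], [0,2,5], [0,3,4], [0,5,6], [1,2,3], [1,2,6], [1,3,5], [1,4,5], [2,4,5], [2,4,6], [3,4,6], [3,5,6]

so the chain groups are C_0 ≅ Z^7, C_1 ≅ Z^21, C_2 ≅ Z^14.

Boundary ∂_1: C_1 → C_0 maps an edge to its endpoints' difference, ∂[p,q] = q − p.
The resulting 7×21 matrix has rank 6, and its Smith normal form has invariant factors (1,1,1,1,1,1).

Boundary ∂_2: C_2 → C_1 sends each 2-simplex [p,q,r] to [q,r] − [p,r] + [p,q]. For instance
  ∂[0,5,6] = [5,6] − [0,6] + [0,5],
  ∂[1,2,3] = [2,3] − [1,3] + [1,2].
This gives a 21×14 integer matrix of rank 13; reducing to Smith normal form yields diagonal entries (1,1,1,1,1,1,1,1,1,1,1,1,1).

Now H_k = ker ∂_k / im ∂_{k+1}, so:

  H_0: rank C_0 − rank ∂_1 = 7 − 6 = 1, and the invariant factors of ∂_1 are all 1, so H_0 ≅ Z.
  H_1: rank ker ∂_1 − rank ∂_2 = (21 − 6) − 13 = 2, and the invariant factors of ∂_2 are all 1, so H_1 ≅ Z^2.
  H_2: rank ker ∂_2 − rank ∂_3 = (14 − 13) − 0 = 1, and there is no ∂_3, so H_2 ≅ Z.

H_0 = Z,  H_1 = Z^2,  H_2 = Z.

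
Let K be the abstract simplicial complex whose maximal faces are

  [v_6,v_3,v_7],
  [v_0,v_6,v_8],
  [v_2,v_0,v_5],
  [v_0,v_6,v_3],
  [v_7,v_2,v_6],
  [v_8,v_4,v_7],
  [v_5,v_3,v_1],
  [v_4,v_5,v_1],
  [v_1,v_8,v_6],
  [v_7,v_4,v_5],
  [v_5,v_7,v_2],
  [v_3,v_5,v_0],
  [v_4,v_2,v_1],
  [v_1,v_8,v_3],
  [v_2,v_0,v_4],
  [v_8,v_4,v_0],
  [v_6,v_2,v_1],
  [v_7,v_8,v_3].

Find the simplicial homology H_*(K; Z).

H_0 ≅ Z,  H_1 ≅ Z ⊕ Z/2,  H_2 = 0.

We work with the vertex ordering v_0 < v_1 < v_2 < v_3 < v_4 < v_5 < v_6 < v_7 < v_8. The simplices of K, each written with vertices in increasing order, are:

  0-simplices (9): [v_0], [v_1], [v_2], [v_3], [v_4], [v_5], [v_6], [v_7], [v_8]
  1-simplices (27): (27 of them)
  2-simplices (18): (18 of them)

Hence C_0 ≅ Z^9, C_1 ≅ Z^27, C_2 ≅ Z^18.

∂_1: C_1 → C_0 sends each edge [p,q] (with p < q) to q − p. For instance
  ∂[v_6,v_7] = [v_7] − [v_6].
As a 9×27 matrix over Z this has rank 8, with invariant factors (1,1,1,1,1,1,1,1).

Boundary ∂_2: C_2 → C_1 acts by ∂[p,q,r] = [q,r] − [p,r] + [p,q]. For instance
  ∂[v_4,v_7,v_8] = [v_7,v_8] − [v_4,v_8] + [v_4,v_7],
  ∂[v_0,v_2,v_4] = [v_2,v_4] − [v_0,v_4] + [v_0,v_2].
The resulting 27×18 matrix has rank 18, and its Smith normal form has invariant factors (1,1,1,1,1,1,1,1,1,1,1,1,1,1,1,1,1,2).

Reading off H_k = ker ∂_k / im ∂_{k+1}:

  H_0: rank C_0 − rank ∂_1 = 9 − 8 = 1, and the invariant factors of ∂_1 are all 1, so H_0 = Z.
  H_1: rank ker ∂_1 − rank ∂_2 = (27 − 8) − 18 = 1, and ∂_2 has invariant factor 2 > 1, so H_1 = Z ⊕ Z/2.
  H_2: rank ker ∂_2 − rank ∂_3 = (18 − 18) − 0 = 0, and there is no ∂_3, so H_2 = 0.

(K is a triangulation of the Klein bottle.)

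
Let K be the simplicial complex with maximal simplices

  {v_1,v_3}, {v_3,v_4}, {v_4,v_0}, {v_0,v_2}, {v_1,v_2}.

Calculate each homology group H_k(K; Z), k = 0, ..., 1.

H_0 = Z,  H_1 = Z.

We work with the vertex ordering v_0 < v_1 < v_2 < v_3 < v_4. The simplices of K, each written with vertices in increasing order, are:

  0-simplices (5): [v_0], [v_1], [v_2], [v_3], [v_4]
  1-simplices (5): [v_0,v_2], [v_0,v_4], [v_1,v_2], [v_1,v_3], [v_3,v_4]

Hence C_0 ≅ Z^5, C_1 ≅ Z^5.

∂_1: C_1 → C_0 is given by ∂[p,q] = [q] − [p].
The resulting 5×5 matrix has rank 4, and its Smith normal form has invariant factors (1,1,1,1).

Reading off H_k = ker ∂_k / im ∂_{k+1}:

  H_0: rank C_0 − rank ∂_1 = 5 − 4 = 1, and the invariant factors of ∂_1 are all 1, so H_0 ≅ Z.
  H_1: rank ker ∂_1 − rank ∂_2 = (5 − 4) − 0 = 1, and there is no ∂_2, so H_1 ≅ Z.

(K is a triangulation of the circle S^1.)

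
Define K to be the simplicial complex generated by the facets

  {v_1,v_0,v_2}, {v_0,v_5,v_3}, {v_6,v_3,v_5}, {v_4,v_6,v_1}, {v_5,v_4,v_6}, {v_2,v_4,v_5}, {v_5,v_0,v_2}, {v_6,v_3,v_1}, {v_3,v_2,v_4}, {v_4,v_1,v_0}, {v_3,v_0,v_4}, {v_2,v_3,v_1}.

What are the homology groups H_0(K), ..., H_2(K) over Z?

Fix the vertex order v_0 < v_1 < v_2 < v_3 < v_4 < v_5 < v_6 and write every simplex with vertices in increasing order. Then dim K = 2 and the simplices of K are:

  0-simplices (7): [v_0], [v_1], [v_2], [v_3], [v_4], [v_5], [v_6]
  1-simplices (18): (18 of them)
  2-simplices (12): (12 of them)

so the chain groups are C_0 ≅ Z^7, C_1 ≅ Z^18, C_2 ≅ Z^12.

Boundary ∂_1: C_1 → C_0 sends each edge [p,q] (with p < q) to q − p.
The resulting 7×18 matrix has rank 6, and its Smith normal form has invariant factors (1,1,1,1,1,1).

∂_2: C_2 → C_1 acts by ∂[p,q,r] = [q,r] − [p,r] + [p,q]. For instance
  ∂[v_3,v_5,v_6] = [v_5,v_6] − [v_3,v_6] + [v_3,v_5],
  ∂[v_1,v_3,v_6] = [v_3,v_6] − [v_1,v_6] + [v_1,v_3].
The resulting 18×12 matrix has rank 12, and its Smith normal form has invariant factors (1,1,1,1,1,1,1,1,1,1,1,2).

Reading off H_k = ker ∂_k / im ∂_{k+1}:

  H_0: rank C_0 − rank ∂_1 = 7 − 6 = 1, and the invariant factors of ∂_1 are all 1, so H_0 ≅ Z.
  H_1: rank ker ∂_1 − rank ∂_2 = (18 − 6) − 12 = 0, and ∂_2 has invariant factor 2 > 1, so H_1 ≅ Z/2Z.
  H_2: rank ker ∂_2 − rank ∂_3 = (12 − 12) − 0 = 0, and there is no ∂_3, so H_2 ≅ 0.

H_0 = Z,  H_1 = Z/2Z,  H_2 = 0.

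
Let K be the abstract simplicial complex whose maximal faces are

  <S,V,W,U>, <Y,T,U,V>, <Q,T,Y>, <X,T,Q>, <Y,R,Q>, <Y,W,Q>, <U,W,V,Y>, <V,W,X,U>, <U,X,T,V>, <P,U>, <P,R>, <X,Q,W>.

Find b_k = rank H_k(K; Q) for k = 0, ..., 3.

Order the vertices as P < Q < R < S < T < U < V < W < X < Y. Listing each simplex with vertices in this order, K has dimension 3 with simplices:

  0-simplices (10): P, Q, R, S, T, U, V, W, X, Y
  1-simplices (24): PR, PU, QR, QT, QW, QX, QY, RY, SU, SV, SW, TU, TV, TX, TY, UV, UW, UX, UY, VW, VX, VY, WX, WY
  2-simplices (20): QRY, QTX, QTY, QWX, QWY, SUV, SUW, SVW, TUV, TUX, TUY, TVX, TVY, UVW, UVX, UVY, UWX, UWY, VWX, VWY
  3-simplices (5): SUVW, TUVX, TUVY, UVWX, UVWY

so the chain groups are C_0 ≅ Z^10, C_1 ≅ Z^24, C_2 ≅ Z^20, C_3 ≅ Z^5.

∂_1: C_1 → C_0 sends each edge [p,q] (with p < q) to q − p. For instance
  ∂UV = V − U.
The 10×24 boundary matrix has rank 9 and Smith normal form diag(1,1,1,1,1,1,1,1,1).

∂_2: C_2 → C_1 acts by ∂[p,q,r] = [q,r] − [p,r] + [p,q]. For instance
  ∂TVX = VX − TX + TV,
  ∂TUV = UV − TV + TU.
The resulting 24×20 matrix has rank 14, and its Smith normal form has invariant factors (1,1,1,1,1,1,1,1,1,1,1,1,1,1).

Boundary ∂_3: C_3 → C_2 sends each 3-simplex σ to the alternating sum Σ_i (−1)^i (σ with its i-th vertex removed). For instance
  ∂TUVX = UVX − TVX + TUX − TUV,
  ∂UVWX = VWX − UWX + UVX − UVW.
The resulting 20×5 matrix has rank 5, and its Smith normal form has invariant factors (1,1,1,1,1).

From H_k ≅ ker(∂_k) / im(∂_{k+1}) we obtain:

  H_0: rank C_0 − rank ∂_1 = 10 − 9 = 1, and the invariant factors of ∂_1 are all 1, so H_0 = Z.
  H_1: rank ker ∂_1 − rank ∂_2 = (24 − 9) − 14 = 1, and the invariant factors of ∂_2 are all 1, so H_1 = Z.
  H_2: rank ker ∂_2 − rank ∂_3 = (20 − 14) − 5 = 1, and the invariant factors of ∂_3 are all 1, so H_2 = Z.
  H_3: rank ker ∂_3 − rank ∂_4 = (5 − 5) − 0 = 0, and there is no ∂_4, so H_3 = 0.

As a check, the Euler characteristic is 10 − 24 + 20 − 5 = 1, which agrees with 1 − 1 + 1 − 0 = 1.

Hence the Betti numbers are b_0 = 1, b_1 = 1, b_2 = 1, b_3 = 0.

b_0 = 1, b_1 = 1, b_2 = 1, b_3 = 0.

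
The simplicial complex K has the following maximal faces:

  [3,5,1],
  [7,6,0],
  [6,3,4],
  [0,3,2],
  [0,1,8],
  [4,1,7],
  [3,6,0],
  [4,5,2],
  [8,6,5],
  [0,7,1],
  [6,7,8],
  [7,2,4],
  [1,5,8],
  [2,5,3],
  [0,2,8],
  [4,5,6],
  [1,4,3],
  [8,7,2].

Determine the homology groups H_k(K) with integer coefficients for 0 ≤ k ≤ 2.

H_0 = Z,  H_1 = Z ⊕ Z/2Z,  H_2 = 0.

We work with the vertex ordering 0 < 1 < 2 < 3 < 4 < 5 < 6 < 7 < 8. The simplices of K, each written with vertices in increasing order, are:

  0-simplices (9): [0], [1], [2], [3], [4], [5], [6], [7], [8]
  1-simplices (27): (27 of them)
  2-simplices (18): [0,1,7], [0,1,8], [0,2,3], [0,2,8], [0,3,6], [0,6,7], [1,3,4], [1,3,5], [1,4,7], [1,5,8], [2,3,5], [2,4,5], [2,4,7], [2,7,8], [3,4,6], [4,5,6], [5,6,8], [6,7,8]

giving chain groups C_0 ≅ Z^9, C_1 ≅ Z^27, C_2 ≅ Z^18.

∂_1: C_1 → C_0 sends each edge [p,q] (with p < q) to q − p.
This gives a 9×27 integer matrix of rank 8; reducing to Smith normal form yields diagonal entries (1,1,1,1,1,1,1,1).

Boundary ∂_2: C_2 → C_1 sends each 2-simplex [p,q,r] to [q,r] − [p,r] + [p,q]. For instance
  ∂[0,1,8] = [1,8] − [0,8] + [0,1],
  ∂[1,3,5] = [3,5] − [1,5] + [1,3].
The 27×18 boundary matrix has rank 18 and Smith normal form diag(1,1,1,1,1,1,1,1,1,1,1,1,1,1,1,1,1,2).

From H_k ≅ ker(∂_k) / im(∂_{k+1}) we obtain:

  H_0: rank C_0 − rank ∂_1 = 9 − 8 = 1, and the invariant factors of ∂_1 are all 1, so H_0 ≅ Z.
  H_1: rank ker ∂_1 − rank ∂_2 = (27 − 8) − 18 = 1, and ∂_2 has invariant factor 2 > 1, so H_1 ≅ Z ⊕ Z/2Z.
  H_2: rank ker ∂_2 − rank ∂_3 = (18 − 18) − 0 = 0, and there is no ∂_3, so H_2 ≅ 0.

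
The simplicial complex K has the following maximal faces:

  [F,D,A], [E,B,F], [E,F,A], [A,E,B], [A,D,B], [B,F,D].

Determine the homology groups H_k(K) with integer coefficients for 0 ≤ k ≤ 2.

Order the vertices as A < B < D < E < F. Listing each simplex with vertices in this order, K has dimension 2 with simplices:

  0-simplices (5): A, B, D, E, F
  1-simplices (9): AB, AD, AE, AF, BD, BE, BF, DF, EF
  2-simplices (6): ABD, ABE, ADF, AEF, BDF, BEF

Hence C_0 ≅ Z^5, C_1 ≅ Z^9, C_2 ≅ Z^6.

Boundary ∂_1: C_1 → C_0 maps an edge to its endpoints' difference, ∂[p,q] = q − p. For instance
  ∂BD = D − B.
The 5×9 boundary matrix has rank 4 and Smith normal form diag(1,1,1,1).

Boundary ∂_2: C_2 → C_1 maps a triangle to the signed sum of its edges. For instance
  ∂BDF = DF − BF + BD,
  ∂AEF = EF − AF + AE.
The 9×6 boundary matrix has rank 5 and Smith normal form diag(1,1,1,1,1).

From H_k ≅ ker(∂_k) / im(∂_{k+1}) we obtain:

  H_0: rank C_0 − rank ∂_1 = 5 − 4 = 1, and the invariant factors of ∂_1 are all 1, so H_0 = Z.
  H_1: rank ker ∂_1 − rank ∂_2 = (9 − 4) − 5 = 0, and the invariant factors of ∂_2 are all 1, so H_1 = 0.
  H_2: rank ker ∂_2 − rank ∂_3 = (6 − 5) − 0 = 1, and there is no ∂_3, so H_2 = Z.

H_0 ≅ Z,  H_1 = 0,  H_2 ≅ Z.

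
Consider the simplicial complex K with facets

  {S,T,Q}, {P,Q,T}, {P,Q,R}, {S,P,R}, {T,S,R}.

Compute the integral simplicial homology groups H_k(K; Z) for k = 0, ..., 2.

H_0 ≅ Z,  H_1 ≅ Z,  H_2 = 0.

Fix the vertex order P < Q < R < S < T and write every simplex with vertices in increasing order. Then dim K = 2 and the simplices of K are:

  0-simplices (5): P, Q, R, S, T
  1-simplices (10): PQ, PR, PS, PT, QR, QS, QT, RS, RT, ST
  2-simplices (5): PQR, PQT, PRS, QST, RST

so the chain groups are C_0 ≅ Z^5, C_1 ≅ Z^10, C_2 ≅ Z^5.

The boundary map ∂_1: C_1 → C_0 is given by ∂[p,q] = [q] − [p].
This gives a 5×10 integer matrix of rank 4; reducing to Smith normal form yields diagonal entries (1,1,1,1).

Boundary ∂_2: C_2 → C_1 maps a triangle to the signed sum of its edges. For instance
  ∂QST = ST − QT + QS,
  ∂PQT = QT − PT + PQ.
The 10×5 boundary matrix has rank 5 and Smith normal form diag(1,1,1,1,1).

Reading off H_k = ker ∂_k / im ∂_{k+1}:

  H_0: rank C_0 − rank ∂_1 = 5 − 4 = 1, and the invariant factors of ∂_1 are all 1, so H_0 ≅ Z.
  H_1: rank ker ∂_1 − rank ∂_2 = (10 − 4) − 5 = 1, and the invariant factors of ∂_2 are all 1, so H_1 ≅ Z.
  H_2: rank ker ∂_2 − rank ∂_3 = (5 − 5) − 0 = 0, and there is no ∂_3, so H_2 ≅ 0.

As a check, the Euler characteristic is 5 − 10 + 5 = 0, which agrees with 1 − 1 + 0 = 0.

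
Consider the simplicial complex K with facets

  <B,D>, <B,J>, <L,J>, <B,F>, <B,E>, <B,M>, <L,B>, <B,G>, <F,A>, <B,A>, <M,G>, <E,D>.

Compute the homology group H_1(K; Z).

Order the vertices as A < B < D < E < F < G < J < L < M. Listing each simplex with vertices in this order, K has dimension 1 with simplices:

  0-simplices (9): A, B, D, E, F, G, J, L, M
  1-simplices (12): AB, AF, BD, BE, BF, BG, BJ, BL, BM, DE, GM, JL

so the chain groups are C_0 ≅ Z^9, C_1 ≅ Z^12.

∂_1: C_1 → C_0 maps an edge to its endpoints' difference, ∂[p,q] = q − p.
This gives a 9×12 integer matrix of rank 8; reducing to Smith normal form yields diagonal entries (1,1,1,1,1,1,1,1).

Now H_k = ker ∂_k / im ∂_{k+1}, so:

  H_1: rank ker ∂_1 − rank ∂_2 = (12 − 8) − 0 = 4, and there is no ∂_2, so H_1 = Z^4.

H_1 ≅ Z^4.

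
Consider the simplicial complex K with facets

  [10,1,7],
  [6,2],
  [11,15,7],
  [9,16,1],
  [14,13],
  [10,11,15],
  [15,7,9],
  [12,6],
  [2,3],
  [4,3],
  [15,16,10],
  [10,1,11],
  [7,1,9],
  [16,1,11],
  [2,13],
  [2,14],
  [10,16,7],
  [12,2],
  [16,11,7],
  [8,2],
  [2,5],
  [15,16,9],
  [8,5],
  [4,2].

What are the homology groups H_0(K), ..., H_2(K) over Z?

We work with the vertex ordering 1 < 2 < 3 < 4 < 5 < 6 < 7 < 8 < 9 < 10 < 11 < 12 < 13 < 14 < 15 < 16. The simplices of K, each written with vertices in increasing order, are:

  0-simplices (16): [1], [2], [3], [4], [5], [6], [7], [8], [9], [10], [11], [12], [13], [14], [15], [16]
  1-simplices (30): (30 of them)
  2-simplices (12): [1,7,9], [1,7,10], [1,9,16], [1,10,11], [1,11,16], [7,9,15], [7,10,16], [7,11,15], [7,11,16], [9,15,16], [10,11,15], [10,15,16]

Hence C_0 ≅ Z^16, C_1 ≅ Z^30, C_2 ≅ Z^12.

The boundary map ∂_1: C_1 → C_0 sends each edge [p,q] (with p < q) to q − p.
The resulting 16×30 matrix has rank 14, and its Smith normal form has invariant factors (1,1,1,1,1,1,1,1,1,1,1,1,1,1).

∂_2: C_2 → C_1 maps a triangle to the signed sum of its edges. For instance
  ∂[1,7,9] = [7,9] − [1,9] + [1,7],
  ∂[9,15,16] = [15,16] − [9,16] + [9,15].
As a 30×12 matrix over Z this has rank 12, with invariant factors (1,1,1,1,1,1,1,1,1,1,1,2).

Computing H_k = (kernel of ∂_k) / (image of ∂_{k+1}):

  H_0: rank C_0 − rank ∂_1 = 16 − 14 = 2, and the invariant factors of ∂_1 are all 1, so H_0 = Z^2.
  H_1: rank ker ∂_1 − rank ∂_2 = (30 − 14) − 12 = 4, and ∂_2 has invariant factor 2 > 1, so H_1 = Z^4 ⊕ Z_2.
  H_2: rank ker ∂_2 − rank ∂_3 = (12 − 12) − 0 = 0, and there is no ∂_3, so H_2 = 0.

(K is a triangulation of the disjoint union of a wedge of 4 circles and the real projective plane RP^2.)

H_0 ≅ Z^2,  H_1 ≅ Z^4 ⊕ Z_2,  H_2 = 0.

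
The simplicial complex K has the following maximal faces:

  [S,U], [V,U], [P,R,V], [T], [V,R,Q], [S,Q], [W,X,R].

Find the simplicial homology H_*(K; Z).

H_0 = Z^2,  H_1 = Z,  H_2 = 0.

Take the total order P < Q < R < S < T < U < V < W < X on the vertex set. Then K (dimension 2) consists of the simplices:

  0-simplices (9): P, Q, R, S, T, U, V, W, X
  1-simplices (11): PR, PV, QR, QS, QV, RV, RW, RX, SU, UV, WX
  2-simplices (3): PRV, QRV, RWX

giving chain groups C_0 ≅ Z^9, C_1 ≅ Z^11, C_2 ≅ Z^3.

Boundary ∂_1: C_1 → C_0 sends each edge [p,q] (with p < q) to q − p.
The resulting 9×11 matrix has rank 7, and its Smith normal form has invariant factors (1,1,1,1,1,1,1).

Boundary ∂_2: C_2 → C_1 acts by ∂[p,q,r] = [q,r] − [p,r] + [p,q]. For instance
  ∂QRV = RV − QV + QR,
  ∂RWX = WX − RX + RW.
The resulting 11×3 matrix has rank 3, and its Smith normal form has invariant factors (1,1,1).

From H_k ≅ ker(∂_k) / im(∂_{k+1}) we obtain:

  H_0: rank C_0 − rank ∂_1 = 9 − 7 = 2, and the invariant factors of ∂_1 are all 1, so H_0 = Z^2.
  H_1: rank ker ∂_1 − rank ∂_2 = (11 − 7) − 3 = 1, and the invariant factors of ∂_2 are all 1, so H_1 = Z.
  H_2: rank ker ∂_2 − rank ∂_3 = (3 − 3) − 0 = 0, and there is no ∂_3, so H_2 = 0.

As a check, the Euler characteristic is 9 − 11 + 3 = 1, which agrees with 2 − 1 + 0 = 1.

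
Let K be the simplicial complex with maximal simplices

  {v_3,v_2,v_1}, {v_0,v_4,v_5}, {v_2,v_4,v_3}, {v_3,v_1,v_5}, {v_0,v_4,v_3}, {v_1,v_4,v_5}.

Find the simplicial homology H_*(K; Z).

H_0 = Z,  H_1 = Z,  H_2 = 0.

Take the total order v_0 < v_1 < v_2 < v_3 < v_4 < v_5 on the vertex set. Then K (dimension 2) consists of the simplices:

  0-simplices (6): [v_0], [v_1], [v_2], [v_3], [v_4], [v_5]
  1-simplices (12): [v_0,v_3], [v_0,v_4], [v_0,v_5], [v_1,v_2], [v_1,v_3], [v_1,v_4], [v_1,v_5], [v_2,v_3], [v_2,v_4], [v_3,v_4], [v_3,v_5], [v_4,v_5]
  2-simplices (6): [v_0,v_3,v_4], [v_0,v_4,v_5], [v_1,v_2,v_3], [v_1,v_3,v_5], [v_1,v_4,v_5], [v_2,v_3,v_4]

Hence C_0 ≅ Z^6, C_1 ≅ Z^12, C_2 ≅ Z^6.

The boundary map ∂_1: C_1 → C_0 maps an edge to its endpoints' difference, ∂[p,q] = q − p. For instance
  ∂[v_0,v_4] = [v_4] − [v_0].
The 6×12 boundary matrix has rank 5 and Smith normal form diag(1,1,1,1,1).

Boundary ∂_2: C_2 → C_1 maps a triangle to the signed sum of its edges. For instance
  ∂[v_1,v_4,v_5] = [v_4,v_5] − [v_1,v_5] + [v_1,v_4],
  ∂[v_0,v_4,v_5] = [v_4,v_5] − [v_0,v_5] + [v_0,v_4].
As a 12×6 matrix over Z this has rank 6, with invariant factors (1,1,1,1,1,1).

Computing H_k = (kernel of ∂_k) / (image of ∂_{k+1}):

  H_0: rank C_0 − rank ∂_1 = 6 − 5 = 1, and the invariant factors of ∂_1 are all 1, so H_0 = Z.
  H_1: rank ker ∂_1 − rank ∂_2 = (12 − 5) − 6 = 1, and the invariant factors of ∂_2 are all 1, so H_1 = Z.
  H_2: rank ker ∂_2 − rank ∂_3 = (6 − 6) − 0 = 0, and there is no ∂_3, so H_2 = 0.

As a check, the Euler characteristic is 6 − 12 + 6 = 0, which agrees with 1 − 1 + 0 = 0.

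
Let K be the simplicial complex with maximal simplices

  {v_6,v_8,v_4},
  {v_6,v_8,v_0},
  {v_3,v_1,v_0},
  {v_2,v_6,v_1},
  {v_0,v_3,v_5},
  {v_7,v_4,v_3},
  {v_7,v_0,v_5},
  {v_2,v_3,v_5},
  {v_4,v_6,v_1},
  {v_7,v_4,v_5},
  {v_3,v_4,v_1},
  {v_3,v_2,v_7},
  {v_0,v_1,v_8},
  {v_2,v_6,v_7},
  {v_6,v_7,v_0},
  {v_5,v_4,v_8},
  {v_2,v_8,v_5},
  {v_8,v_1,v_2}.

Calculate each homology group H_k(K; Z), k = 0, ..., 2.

H_0 = Z,  H_1 = Z ⊕ Z/2,  H_2 = 0.

Order the vertices as v_0 < v_1 < v_2 < v_3 < v_4 < v_5 < v_6 < v_7 < v_8. Listing each simplex with vertices in this order, K has dimension 2 with simplices:

  0-simplices (9): [v_0], [v_1], [v_2], [v_3], [v_4], [v_5], [v_6], [v_7], [v_8]
  1-simplices (27): (27 of them)
  2-simplices (18): (18 of them)

Hence C_0 ≅ Z^9, C_1 ≅ Z^27, C_2 ≅ Z^18.

The boundary map ∂_1: C_1 → C_0 is given by ∂[p,q] = [q] − [p]. For instance
  ∂[v_3,v_7] = [v_7] − [v_3].
The 9×27 boundary matrix has rank 8 and Smith normal form diag(1,1,1,1,1,1,1,1).

The boundary map ∂_2: C_2 → C_1 sends each 2-simplex [p,q,r] to [q,r] − [p,r] + [p,q]. For instance
  ∂[v_1,v_4,v_6] = [v_4,v_6] − [v_1,v_6] + [v_1,v_4],
  ∂[v_1,v_3,v_4] = [v_3,v_4] − [v_1,v_4] + [v_1,v_3].
This gives a 27×18 integer matrix of rank 18; reducing to Smith normal form yields diagonal entries (1,1,1,1,1,1,1,1,1,1,1,1,1,1,1,1,1,2).

Now H_k = ker ∂_k / im ∂_{k+1}, so:

  H_0: rank C_0 − rank ∂_1 = 9 − 8 = 1, and the invariant factors of ∂_1 are all 1, so H_0 ≅ Z.
  H_1: rank ker ∂_1 − rank ∂_2 = (27 − 8) − 18 = 1, and ∂_2 has invariant factor 2 > 1, so H_1 ≅ Z ⊕ Z/2.
  H_2: rank ker ∂_2 − rank ∂_3 = (18 − 18) − 0 = 0, and there is no ∂_3, so H_2 ≅ 0.

As a check, the Euler characteristic is 9 − 27 + 18 = 0, which agrees with 1 − 1 + 0 = 0.
(K is a triangulation of the Klein bottle.)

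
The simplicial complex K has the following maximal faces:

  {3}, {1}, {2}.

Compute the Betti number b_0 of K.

Order the vertices as 1 < 2 < 3. Listing each simplex with vertices in this order, K has dimension 0 with simplices:

  0-simplices (3): [1], [2], [3]

so the chain groups are C_0 ≅ Z^3.

Computing H_k = (kernel of ∂_k) / (image of ∂_{k+1}):

  H_0: rank C_0 − rank ∂_1 = 3 − 0 = 3, and there is no ∂_1, so H_0 = Z^3.

(K is a triangulation of a set of 3 points.)

Hence the Betti numbers are b_0 = 3.

b_0 = 3.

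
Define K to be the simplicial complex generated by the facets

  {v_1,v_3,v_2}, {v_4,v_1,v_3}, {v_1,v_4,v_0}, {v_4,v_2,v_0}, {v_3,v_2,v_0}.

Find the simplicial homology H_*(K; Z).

H_0 = Z,  H_1 = Z,  H_2 = 0.

We work with the vertex ordering v_0 < v_1 < v_2 < v_3 < v_4. The simplices of K, each written with vertices in increasing order, are:

  0-simplices (5): [v_0], [v_1], [v_2], [v_3], [v_4]
  1-simplices (10): [v_0,v_1], [v_0,v_2], [v_0,v_3], [v_0,v_4], [v_1,v_2], [v_1,v_3], [v_1,v_4], [v_2,v_3], [v_2,v_4], [v_3,v_4]
  2-simplices (5): [v_0,v_1,v_4], [v_0,v_2,v_3], [v_0,v_2,v_4], [v_1,v_2,v_3], [v_1,v_3,v_4]

giving chain groups C_0 ≅ Z^5, C_1 ≅ Z^10, C_2 ≅ Z^5.

The boundary map ∂_1: C_1 → C_0 is given by ∂[p,q] = [q] − [p]. For instance
  ∂[v_2,v_3] = [v_3] − [v_2].
This gives a 5×10 integer matrix of rank 4; reducing to Smith normal form yields diagonal entries (1,1,1,1).

∂_2: C_2 → C_1 acts by ∂[p,q,r] = [q,r] − [p,r] + [p,q]. For instance
  ∂[v_1,v_3,v_4] = [v_3,v_4] − [v_1,v_4] + [v_1,v_3],
  ∂[v_1,v_2,v_3] = [v_2,v_3] − [v_1,v_3] + [v_1,v_2].
The 10×5 boundary matrix has rank 5 and Smith normal form diag(1,1,1,1,1).

Computing H_k = (kernel of ∂_k) / (image of ∂_{k+1}):

  H_0: rank C_0 − rank ∂_1 = 5 − 4 = 1, and the invariant factors of ∂_1 are all 1, so H_0 ≅ Z.
  H_1: rank ker ∂_1 − rank ∂_2 = (10 − 4) − 5 = 1, and the invariant factors of ∂_2 are all 1, so H_1 ≅ Z.
  H_2: rank ker ∂_2 − rank ∂_3 = (5 − 5) − 0 = 0, and there is no ∂_3, so H_2 ≅ 0.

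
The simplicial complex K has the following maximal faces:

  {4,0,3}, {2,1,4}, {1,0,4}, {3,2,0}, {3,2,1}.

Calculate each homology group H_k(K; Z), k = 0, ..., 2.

Take the total order 0 < 1 < 2 < 3 < 4 on the vertex set. Then K (dimension 2) consists of the simplices:

  0-simplices (5): [0], [1], [2], [3], [4]
  1-simplices (10): [0,1], [0,2], [0,3], [0,4], [1,2], [1,3], [1,4], [2,3], [2,4], [3,4]
  2-simplices (5): [0,1,4], [0,2,3], [0,3,4], [1,2,3], [1,2,4]

giving chain groups C_0 ≅ Z^5, C_1 ≅ Z^10, C_2 ≅ Z^5.

Boundary ∂_1: C_1 → C_0 sends each edge [p,q] (with p < q) to q − p. For instance
  ∂[0,4] = [4] − [0].
As a 5×10 matrix over Z this has rank 4, with invariant factors (1,1,1,1).

The boundary map ∂_2: C_2 → C_1 maps a triangle to the signed sum of its edges. For instance
  ∂[0,2,3] = [2,3] − [0,3] + [0,2],
  ∂[0,1,4] = [1,4] − [0,4] + [0,1].
The resulting 10×5 matrix has rank 5, and its Smith normal form has invariant factors (1,1,1,1,1).

From H_k ≅ ker(∂_k) / im(∂_{k+1}) we obtain:

  H_0: rank C_0 − rank ∂_1 = 5 − 4 = 1, and the invariant factors of ∂_1 are all 1, so H_0 ≅ Z.
  H_1: rank ker ∂_1 − rank ∂_2 = (10 − 4) − 5 = 1, and the invariant factors of ∂_2 are all 1, so H_1 ≅ Z.
  H_2: rank ker ∂_2 − rank ∂_3 = (5 − 5) − 0 = 0, and there is no ∂_3, so H_2 ≅ 0.

As a check, the Euler characteristic is 5 − 10 + 5 = 0, which agrees with 1 − 1 + 0 = 0.

H_0 ≅ Z,  H_1 ≅ Z,  H_2 = 0.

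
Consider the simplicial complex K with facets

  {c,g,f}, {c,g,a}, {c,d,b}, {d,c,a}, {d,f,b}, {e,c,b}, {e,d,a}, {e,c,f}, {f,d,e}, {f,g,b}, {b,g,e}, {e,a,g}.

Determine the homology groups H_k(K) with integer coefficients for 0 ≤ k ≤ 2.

Fix the vertex order a < b < c < d < e < f < g and write every simplex with vertices in increasing order. Then dim K = 2 and the simplices of K are:

  0-simplices (7): a, b, c, d, e, f, g
  1-simplices (18): ac, ad, ae, ag, bc, bd, be, bf, bg, cd, ce, cf, cg, de, df, ef, eg, fg
  2-simplices (12): acd, acg, ade, aeg, bcd, bce, bdf, beg, bfg, cef, cfg, def

so the chain groups are C_0 ≅ Z^7, C_1 ≅ Z^18, C_2 ≅ Z^12.

Boundary ∂_1: C_1 → C_0 is given by ∂[p,q] = [q] − [p]. For instance
  ∂cf = f − c.
The 7×18 boundary matrix has rank 6 and Smith normal form diag(1,1,1,1,1,1).

The boundary map ∂_2: C_2 → C_1 maps a triangle to the signed sum of its edges. For instance
  ∂beg = eg − bg + be,
  ∂ade = de − ae + ad.
As a 18×12 matrix over Z this has rank 12, with invariant factors (1,1,1,1,1,1,1,1,1,1,1,2).

From H_k ≅ ker(∂_k) / im(∂_{k+1}) we obtain:

  H_0: rank C_0 − rank ∂_1 = 7 − 6 = 1, and the invariant factors of ∂_1 are all 1, so H_0 ≅ Z.
  H_1: rank ker ∂_1 − rank ∂_2 = (18 − 6) − 12 = 0, and ∂_2 has invariant factor 2 > 1, so H_1 ≅ Z/2.
  H_2: rank ker ∂_2 − rank ∂_3 = (12 − 12) − 0 = 0, and there is no ∂_3, so H_2 ≅ 0.

H_0 ≅ Z,  H_1 ≅ Z/2,  H_2 = 0.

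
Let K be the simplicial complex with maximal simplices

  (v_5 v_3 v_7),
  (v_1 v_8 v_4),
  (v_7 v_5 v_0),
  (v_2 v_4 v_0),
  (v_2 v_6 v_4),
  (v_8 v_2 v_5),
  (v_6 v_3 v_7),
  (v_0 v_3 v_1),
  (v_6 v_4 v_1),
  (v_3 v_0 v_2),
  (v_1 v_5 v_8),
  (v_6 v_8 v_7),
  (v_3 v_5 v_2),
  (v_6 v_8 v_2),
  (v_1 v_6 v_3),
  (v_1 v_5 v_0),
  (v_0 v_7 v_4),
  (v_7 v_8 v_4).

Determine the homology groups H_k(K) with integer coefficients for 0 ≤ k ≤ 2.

H_0 = Z,  H_1 = Z × Z/2,  H_2 = 0.

Take the total order v_0 < v_1 < v_2 < v_3 < v_4 < v_5 < v_6 < v_7 < v_8 on the vertex set. Then K (dimension 2) consists of the simplices:

  0-simplices (9): [v_0], [v_1], [v_2], [v_3], [v_4], [v_5], [v_6], [v_7], [v_8]
  1-simplices (27): (27 of them)
  2-simplices (18): (18 of them)

so the chain groups are C_0 ≅ Z^9, C_1 ≅ Z^27, C_2 ≅ Z^18.

The boundary map ∂_1: C_1 → C_0 maps an edge to its endpoints' difference, ∂[p,q] = q − p.
As a 9×27 matrix over Z this has rank 8, with invariant factors (1,1,1,1,1,1,1,1).

Boundary ∂_2: C_2 → C_1 acts by ∂[p,q,r] = [q,r] − [p,r] + [p,q]. For instance
  ∂[v_0,v_1,v_3] = [v_1,v_3] − [v_0,v_3] + [v_0,v_1],
  ∂[v_1,v_5,v_8] = [v_5,v_8] − [v_1,v_8] + [v_1,v_5].
As a 27×18 matrix over Z this has rank 18, with invariant factors (1,1,1,1,1,1,1,1,1,1,1,1,1,1,1,1,1,2).

Reading off H_k = ker ∂_k / im ∂_{k+1}:

  H_0: rank C_0 − rank ∂_1 = 9 − 8 = 1, and the invariant factors of ∂_1 are all 1, so H_0 ≅ Z.
  H_1: rank ker ∂_1 − rank ∂_2 = (27 − 8) − 18 = 1, and ∂_2 has invariant factor 2 > 1, so H_1 ≅ Z × Z/2.
  H_2: rank ker ∂_2 − rank ∂_3 = (18 − 18) − 0 = 0, and there is no ∂_3, so H_2 ≅ 0.

As a check, the Euler characteristic is 9 − 27 + 18 = 0, which agrees with 1 − 1 + 0 = 0.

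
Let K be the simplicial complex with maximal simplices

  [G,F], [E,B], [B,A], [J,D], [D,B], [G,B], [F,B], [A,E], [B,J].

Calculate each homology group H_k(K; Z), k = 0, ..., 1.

H_0 = Z,  H_1 = Z^3.

Fix the vertex order A < B < D < E < F < G < J and write every simplex with vertices in increasing order. Then dim K = 1 and the simplices of K are:

  0-simplices (7): A, B, D, E, F, G, J
  1-simplices (9): AB, AE, BD, BE, BF, BG, BJ, DJ, FG

giving chain groups C_0 ≅ Z^7, C_1 ≅ Z^9.

The boundary map ∂_1: C_1 → C_0 maps an edge to its endpoints' difference, ∂[p,q] = q − p. For instance
  ∂BG = G − B.
The resulting 7×9 matrix has rank 6, and its Smith normal form has invariant factors (1,1,1,1,1,1).

From H_k ≅ ker(∂_k) / im(∂_{k+1}) we obtain:

  H_0: rank C_0 − rank ∂_1 = 7 − 6 = 1, and the invariant factors of ∂_1 are all 1, so H_0 = Z.
  H_1: rank ker ∂_1 − rank ∂_2 = (9 − 6) − 0 = 3, and there is no ∂_2, so H_1 = Z^3.

(K is a triangulation of a wedge of 3 circles.)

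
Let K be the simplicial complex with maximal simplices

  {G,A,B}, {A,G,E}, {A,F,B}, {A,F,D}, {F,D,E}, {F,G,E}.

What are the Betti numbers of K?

Order the vertices as A < B < D < E < F < G. Listing each simplex with vertices in this order, K has dimension 2 with simplices:

  0-simplices (6): A, B, D, E, F, G
  1-simplices (12): AB, AD, AE, AF, AG, BF, BG, DE, DF, EF, EG, FG
  2-simplices (6): ABF, ABG, ADF, AEG, DEF, EFG

so the chain groups are C_0 ≅ Z^6, C_1 ≅ Z^12, C_2 ≅ Z^6.

Boundary ∂_1: C_1 → C_0 sends each edge [p,q] (with p < q) to q − p.
The 6×12 boundary matrix has rank 5 and Smith normal form diag(1,1,1,1,1).

The boundary map ∂_2: C_2 → C_1 maps a triangle to the signed sum of its edges. For instance
  ∂ABG = BG − AG + AB,
  ∂EFG = FG − EG + EF.
As a 12×6 matrix over Z this has rank 6, with invariant factors (1,1,1,1,1,1).

Computing H_k = (kernel of ∂_k) / (image of ∂_{k+1}):

  H_0: rank C_0 − rank ∂_1 = 6 − 5 = 1, and the invariant factors of ∂_1 are all 1, so H_0 ≅ Z.
  H_1: rank ker ∂_1 − rank ∂_2 = (12 − 5) − 6 = 1, and the invariant factors of ∂_2 are all 1, so H_1 ≅ Z.
  H_2: rank ker ∂_2 − rank ∂_3 = (6 − 6) − 0 = 0, and there is no ∂_3, so H_2 ≅ 0.

Hence the Betti numbers are b_0 = 1, b_1 = 1, b_2 = 0.

b_0 = 1, b_1 = 1, b_2 = 0.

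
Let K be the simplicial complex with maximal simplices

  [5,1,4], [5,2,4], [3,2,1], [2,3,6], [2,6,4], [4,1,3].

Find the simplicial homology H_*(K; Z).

Fix the vertex order 1 < 2 < 3 < 4 < 5 < 6 and write every simplex with vertices in increasing order. Then dim K = 2 and the simplices of K are:

  0-simplices (6): [1], [2], [3], [4], [5], [6]
  1-simplices (12): [1,2], [1,3], [1,4], [1,5], [2,3], [2,4], [2,5], [2,6], [3,4], [3,6], [4,5], [4,6]
  2-simplices (6): [1,2,3], [1,3,4], [1,4,5], [2,3,6], [2,4,5], [2,4,6]

Hence C_0 ≅ Z^6, C_1 ≅ Z^12, C_2 ≅ Z^6.

The boundary map ∂_1: C_1 → C_0 sends each edge [p,q] (with p < q) to q − p.
This gives a 6×12 integer matrix of rank 5; reducing to Smith normal form yields diagonal entries (1,1,1,1,1).

The boundary map ∂_2: C_2 → C_1 sends each 2-simplex [p,q,r] to [q,r] − [p,r] + [p,q]. For instance
  ∂[2,4,5] = [4,5] − [2,5] + [2,4],
  ∂[1,2,3] = [2,3] − [1,3] + [1,2].
This gives a 12×6 integer matrix of rank 6; reducing to Smith normal form yields diagonal entries (1,1,1,1,1,1).

Computing H_k = (kernel of ∂_k) / (image of ∂_{k+1}):

  H_0: rank C_0 − rank ∂_1 = 6 − 5 = 1, and the invariant factors of ∂_1 are all 1, so H_0 ≅ Z.
  H_1: rank ker ∂_1 − rank ∂_2 = (12 − 5) − 6 = 1, and the invariant factors of ∂_2 are all 1, so H_1 ≅ Z.
  H_2: rank ker ∂_2 − rank ∂_3 = (6 − 6) − 0 = 0, and there is no ∂_3, so H_2 ≅ 0.

H_0 = Z,  H_1 = Z,  H_2 = 0.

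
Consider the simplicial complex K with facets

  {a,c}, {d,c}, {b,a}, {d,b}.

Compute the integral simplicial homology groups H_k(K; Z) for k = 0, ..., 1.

H_0 = Z,  H_1 = Z.

Take the total order a < b < c < d on the vertex set. Then K (dimension 1) consists of the simplices:

  0-simplices (4): a, b, c, d
  1-simplices (4): ab, ac, bd, cd

giving chain groups C_0 ≅ Z^4, C_1 ≅ Z^4.

∂_1: C_1 → C_0 sends each edge [p,q] (with p < q) to q − p. For instance
  ∂ab = b − a.
The 4×4 boundary matrix has rank 3 and Smith normal form diag(1,1,1).

Now H_k = ker ∂_k / im ∂_{k+1}, so:

  H_0: rank C_0 − rank ∂_1 = 4 − 3 = 1, and the invariant factors of ∂_1 are all 1, so H_0 = Z.
  H_1: rank ker ∂_1 − rank ∂_2 = (4 − 3) − 0 = 1, and there is no ∂_2, so H_1 = Z.

As a check, the Euler characteristic is 4 − 4 = 0, which agrees with 1 − 1 = 0.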